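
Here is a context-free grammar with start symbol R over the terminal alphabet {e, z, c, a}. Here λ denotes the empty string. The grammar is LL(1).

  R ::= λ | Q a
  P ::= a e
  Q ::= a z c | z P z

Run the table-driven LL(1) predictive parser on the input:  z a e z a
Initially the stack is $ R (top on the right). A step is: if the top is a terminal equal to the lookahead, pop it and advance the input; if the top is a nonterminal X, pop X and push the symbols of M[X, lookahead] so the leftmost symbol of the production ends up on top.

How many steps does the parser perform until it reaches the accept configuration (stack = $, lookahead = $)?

     Stack      Input        Action
  1  $ R        z a e z a $  expand R ::= Q a
  2  $ a Q      z a e z a $  expand Q ::= z P z
  3  $ a z P z  z a e z a $  match z
  4  $ a z P    a e z a $    expand P ::= a e
  5  $ a z e a  a e z a $    match a
  6  $ a z e    e z a $      match e
  7  $ a z      z a $        match z
  8  $ a        a $          match a
Accept reached after 8 steps.

8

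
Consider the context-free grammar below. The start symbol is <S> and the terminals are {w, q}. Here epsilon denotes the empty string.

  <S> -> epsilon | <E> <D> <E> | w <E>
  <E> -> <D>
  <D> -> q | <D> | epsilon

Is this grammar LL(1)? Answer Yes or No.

No

FIRST(<S>) = {epsilon, q, w}
FIRST(<E>) = {epsilon, q}
FIRST(<D>) = {epsilon, q}
FOLLOW(<S>) = {$}
FOLLOW(<E>) = {$, q}
FOLLOW(<D>) = {$, q}
Cell M[<D>, $] receives both <D> -> <D> and <D> -> epsilon — the grammar is not LL(1).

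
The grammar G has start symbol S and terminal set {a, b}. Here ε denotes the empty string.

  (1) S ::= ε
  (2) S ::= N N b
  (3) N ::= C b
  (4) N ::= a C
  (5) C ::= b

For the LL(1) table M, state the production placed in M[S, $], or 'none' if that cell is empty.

FIRST(C) = {b}
FIRST(N) = {a, b}  (via C b)
FIRST(S) = {ε, a, b}  (via N N b)
FOLLOW(S) includes $ since S is the start symbol.
FOLLOW(S): S appears on no right-hand side. Thus FOLLOW(S) = {$}.
For S ::= ε: FIRST(ε) = {ε}, so it goes in M[S, t] for t ∈ {}; since ε ∈ FIRST, also for every t ∈ FOLLOW(S) = {$}.
For S ::= N N b: FIRST(N N b) = {a, b}, so it goes in M[S, t] for t ∈ {a, b}.

S ::= ε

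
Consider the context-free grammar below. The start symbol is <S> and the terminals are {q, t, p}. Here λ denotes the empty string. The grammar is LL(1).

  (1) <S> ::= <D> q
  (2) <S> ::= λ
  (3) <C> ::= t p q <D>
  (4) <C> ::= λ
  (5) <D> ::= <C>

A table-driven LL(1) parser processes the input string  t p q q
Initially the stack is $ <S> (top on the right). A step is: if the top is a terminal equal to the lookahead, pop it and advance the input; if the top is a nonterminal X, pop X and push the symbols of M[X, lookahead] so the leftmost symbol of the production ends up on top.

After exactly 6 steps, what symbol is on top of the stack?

<D>

     Stack          Input      Action
  1  $ <S>          t p q q $  expand <S> ::= <D> q
  2  $ q <D>        t p q q $  expand <D> ::= <C>
  3  $ q <C>        t p q q $  expand <C> ::= t p q <D>
  4  $ q <D> q p t  t p q q $  match t
  5  $ q <D> q p    p q q $    match p
  6  $ q <D> q      q q $      match q
Stack after step 6: $ q <D> (top = <D>).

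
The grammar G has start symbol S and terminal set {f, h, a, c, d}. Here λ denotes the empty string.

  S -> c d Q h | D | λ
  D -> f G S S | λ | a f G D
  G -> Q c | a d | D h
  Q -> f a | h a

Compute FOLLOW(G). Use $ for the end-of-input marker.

{$, a, c, f, h}

FIRST(D): from D->f G S S we get {f}; from D->λ we get {λ}; from D->a f G D we get {a}. So FIRST(D) = {λ, a, f}.
FIRST(Q): from Q->f a we get {f}; from Q->h a we get {h}. So FIRST(Q) = {f, h}.
FIRST(S): from S->c d Q h we get {c}; from S->D we get {λ, a, f}; from S->λ we get {λ}. So FIRST(S) = {λ, a, c, f}.
FIRST(G): from G->Q c we get {f, h}; from G->a d we get {a}; from G->D h we get {a, f, h}. So FIRST(G) = {a, f, h}.
FOLLOW(S) includes $ since S is the start symbol.
FOLLOW(Q): in S->c d Q h, Q is followed by h with FIRST {h}; in G->Q c, Q is followed by c with FIRST {c}. Thus FOLLOW(Q) = {c, h}.
FOLLOW(S): in D->f G S S (occurrence 1), S is followed by S with FIRST {λ, a, c, f}; in D->f G S S (occurrence 1), the suffix after S is nullable, so FOLLOW(S) ⊇ FOLLOW(D) = {$, a, c, f, h}; in D->f G S S (occurrence 2), the suffix after S is empty, so FOLLOW(S) ⊇ FOLLOW(D) = {$, a, c, f, h}. Thus FOLLOW(S) = {$, a, c, f, h}.
FOLLOW(D): in S->D, the suffix after D is empty, so FOLLOW(D) ⊇ FOLLOW(S) = {$, a, c, f, h}; in D->a f G D, the suffix after D is empty (adds nothing new); in G->D h, D is followed by h with FIRST {h}. Thus FOLLOW(D) = {$, a, c, f, h}.
FOLLOW(G): in D->f G S S, G is followed by S S with FIRST {λ, a, c, f}; in D->f G S S, the suffix after G is nullable, so FOLLOW(G) ⊇ FOLLOW(D) = {$, a, c, f, h}; in D->a f G D, G is followed by D with FIRST {λ, a, f}; in D->a f G D, the suffix after G is nullable, so FOLLOW(G) ⊇ FOLLOW(D) = {$, a, c, f, h}. Thus FOLLOW(G) = {$, a, c, f, h}.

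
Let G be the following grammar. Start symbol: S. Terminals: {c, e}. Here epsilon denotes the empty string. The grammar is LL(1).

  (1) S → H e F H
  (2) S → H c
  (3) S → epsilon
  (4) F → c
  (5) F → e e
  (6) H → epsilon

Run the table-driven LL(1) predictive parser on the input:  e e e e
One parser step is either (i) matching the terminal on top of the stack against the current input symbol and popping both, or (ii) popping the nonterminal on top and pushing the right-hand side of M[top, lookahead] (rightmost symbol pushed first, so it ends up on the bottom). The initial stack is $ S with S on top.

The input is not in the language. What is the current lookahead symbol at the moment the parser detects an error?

     Stack      Input      Action
  1  $ S        e e e e $  expand S → H e F H
  2  $ H F e H  e e e e $  expand H → epsilon
  3  $ H F e    e e e e $  match e
  4  $ H F      e e e $    expand F → e e
  5  $ H e e    e e e $    match e
  6  $ H e      e e $      match e
  7  $ H        e $        expand H → epsilon
  8  $          e $        error: stack empty but input remains

e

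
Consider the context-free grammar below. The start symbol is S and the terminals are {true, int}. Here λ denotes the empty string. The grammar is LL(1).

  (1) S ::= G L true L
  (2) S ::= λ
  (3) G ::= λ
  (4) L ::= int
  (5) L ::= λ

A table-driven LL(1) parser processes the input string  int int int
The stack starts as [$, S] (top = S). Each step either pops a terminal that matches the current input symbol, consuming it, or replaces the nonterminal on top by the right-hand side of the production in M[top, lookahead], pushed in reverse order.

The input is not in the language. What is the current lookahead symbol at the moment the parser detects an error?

     Stack         Input          Action
  1  $ S           int int int $  expand S ::= G L true L
  2  $ L true L G  int int int $  expand G ::= λ
  3  $ L true L    int int int $  expand L ::= int
  4  $ L true int  int int int $  match int
  5  $ L true      int int $      error: top is terminal true but lookahead is int

int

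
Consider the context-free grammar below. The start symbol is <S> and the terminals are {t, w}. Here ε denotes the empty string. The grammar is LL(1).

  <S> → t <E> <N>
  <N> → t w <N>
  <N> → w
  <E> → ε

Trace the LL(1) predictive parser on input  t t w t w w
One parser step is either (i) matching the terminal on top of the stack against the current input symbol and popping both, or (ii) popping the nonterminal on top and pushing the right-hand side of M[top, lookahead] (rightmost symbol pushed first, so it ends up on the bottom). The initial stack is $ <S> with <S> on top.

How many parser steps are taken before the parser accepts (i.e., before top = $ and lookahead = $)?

step 1: stack=$ <S>  input=t t w t w w $  — expand <S> → t <E> <N>
step 2: stack=$ <N> <E> t  input=t t w t w w $  — match t
step 3: stack=$ <N> <E>  input=t w t w w $  — expand <E> → ε
step 4: stack=$ <N>  input=t w t w w $  — expand <N> → t w <N>
step 5: stack=$ <N> w t  input=t w t w w $  — match t
step 6: stack=$ <N> w  input=w t w w $  — match w
step 7: stack=$ <N>  input=t w w $  — expand <N> → t w <N>
step 8: stack=$ <N> w t  input=t w w $  — match t
step 9: stack=$ <N> w  input=w w $  — match w
step 10: stack=$ <N>  input=w $  — expand <N> → w
step 11: stack=$ w  input=w $  — match w
Accept reached after 11 steps.

11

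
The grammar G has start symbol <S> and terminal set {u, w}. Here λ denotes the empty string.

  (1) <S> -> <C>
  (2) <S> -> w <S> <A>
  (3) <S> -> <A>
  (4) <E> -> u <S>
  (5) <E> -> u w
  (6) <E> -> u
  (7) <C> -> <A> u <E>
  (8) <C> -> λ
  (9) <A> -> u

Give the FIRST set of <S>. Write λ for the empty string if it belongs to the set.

{λ, u, w}

FIRST(<E>) = {u}
FIRST(<A>) = {u}
FIRST(<C>) = {λ, u}  (via <A> u <E>)
FIRST(<S>) = {λ, u, w}  (via <C>, <A>)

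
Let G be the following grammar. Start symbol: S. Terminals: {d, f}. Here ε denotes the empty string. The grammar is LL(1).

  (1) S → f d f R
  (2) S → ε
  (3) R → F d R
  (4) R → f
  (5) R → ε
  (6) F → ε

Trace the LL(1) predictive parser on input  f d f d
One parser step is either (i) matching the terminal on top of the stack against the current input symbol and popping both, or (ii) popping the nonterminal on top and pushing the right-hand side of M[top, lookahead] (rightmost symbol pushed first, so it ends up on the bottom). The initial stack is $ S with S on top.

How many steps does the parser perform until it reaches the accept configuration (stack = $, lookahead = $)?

8

     Stack      Input      Action
  1  $ S        f d f d $  expand S → f d f R
  2  $ R f d f  f d f d $  match f
  3  $ R f d    d f d $    match d
  4  $ R f      f d $      match f
  5  $ R        d $        expand R → F d R
  6  $ R d F    d $        expand F → ε
  7  $ R d      d $        match d
  8  $ R        $          expand R → ε
Accept reached after 8 steps.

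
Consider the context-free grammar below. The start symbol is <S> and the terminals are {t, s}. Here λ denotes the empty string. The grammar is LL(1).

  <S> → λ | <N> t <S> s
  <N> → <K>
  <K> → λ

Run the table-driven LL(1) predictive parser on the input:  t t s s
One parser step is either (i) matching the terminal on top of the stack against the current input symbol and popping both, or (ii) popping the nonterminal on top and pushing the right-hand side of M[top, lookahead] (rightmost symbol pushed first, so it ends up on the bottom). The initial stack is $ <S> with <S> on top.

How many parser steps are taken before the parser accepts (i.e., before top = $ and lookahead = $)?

      Stack            Input      Action
   1  $ <S>            t t s s $  expand <S> → <N> t <S> s
   2  $ s <S> t <N>    t t s s $  expand <N> → <K>
   3  $ s <S> t <K>    t t s s $  expand <K> → λ
   4  $ s <S> t        t t s s $  match t
   5  $ s <S>          t s s $    expand <S> → <N> t <S> s
   6  $ s s <S> t <N>  t s s $    expand <N> → <K>
   7  $ s s <S> t <K>  t s s $    expand <K> → λ
   8  $ s s <S> t      t s s $    match t
   9  $ s s <S>        s s $      expand <S> → λ
  10  $ s s            s s $      match s
  11  $ s              s $        match s
Accept reached after 11 steps.

11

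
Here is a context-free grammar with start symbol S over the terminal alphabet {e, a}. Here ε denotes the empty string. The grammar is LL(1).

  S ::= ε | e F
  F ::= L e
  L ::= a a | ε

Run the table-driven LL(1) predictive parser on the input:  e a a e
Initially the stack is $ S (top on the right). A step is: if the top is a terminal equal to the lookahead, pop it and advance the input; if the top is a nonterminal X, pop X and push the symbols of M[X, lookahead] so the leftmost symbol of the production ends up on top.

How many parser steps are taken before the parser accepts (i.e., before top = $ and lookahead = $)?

step 1: stack=$ S  input=e a a e $  — expand S ::= e F
step 2: stack=$ F e  input=e a a e $  — match e
step 3: stack=$ F  input=a a e $  — expand F ::= L e
step 4: stack=$ e L  input=a a e $  — expand L ::= a a
step 5: stack=$ e a a  input=a a e $  — match a
step 6: stack=$ e a  input=a e $  — match a
step 7: stack=$ e  input=e $  — match e
Accept reached after 7 steps.

7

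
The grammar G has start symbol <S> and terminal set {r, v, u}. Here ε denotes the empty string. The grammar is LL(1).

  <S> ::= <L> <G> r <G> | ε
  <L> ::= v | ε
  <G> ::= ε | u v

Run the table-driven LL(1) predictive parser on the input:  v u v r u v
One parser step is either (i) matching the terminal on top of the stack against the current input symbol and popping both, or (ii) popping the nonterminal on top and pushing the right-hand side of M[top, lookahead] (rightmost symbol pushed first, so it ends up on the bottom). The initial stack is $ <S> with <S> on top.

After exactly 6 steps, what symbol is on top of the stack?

r

step 1: stack=$ <S>  input=v u v r u v $  — expand <S> ::= <L> <G> r <G>
step 2: stack=$ <G> r <G> <L>  input=v u v r u v $  — expand <L> ::= v
step 3: stack=$ <G> r <G> v  input=v u v r u v $  — match v
step 4: stack=$ <G> r <G>  input=u v r u v $  — expand <G> ::= u v
step 5: stack=$ <G> r v u  input=u v r u v $  — match u
step 6: stack=$ <G> r v  input=v r u v $  — match v
Stack after step 6: $ <G> r (top = r).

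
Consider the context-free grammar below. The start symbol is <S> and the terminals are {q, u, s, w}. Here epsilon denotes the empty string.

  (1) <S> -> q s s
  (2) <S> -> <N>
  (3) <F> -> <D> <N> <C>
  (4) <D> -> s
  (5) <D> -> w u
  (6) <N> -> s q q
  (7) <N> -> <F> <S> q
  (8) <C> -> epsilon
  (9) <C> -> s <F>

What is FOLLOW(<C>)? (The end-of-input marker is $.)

{q, s, w}

FIRST(<D>) = {s, w}
FIRST(<C>) = {epsilon, s}
FIRST(<F>) = {s, w}  (via <D> <N> <C>)
FIRST(<N>) = {s, w}  (via <F> <S> q)
FIRST(<S>) = {q, s, w}  (via <N>)
FOLLOW(<S>) includes $ since <S> is the start symbol.
FOLLOW(<S>): in <N>-><F> <S> q, <S> is followed by q with FIRST {q}. Thus FOLLOW(<S>) = {$, q}.
FOLLOW(<D>): in <F>-><D> <N> <C>, <D> is followed by <N> <C> with FIRST {s, w}. Thus FOLLOW(<D>) = {s, w}.
FOLLOW(<F>): in <N>-><F> <S> q, <F> is followed by <S> q with FIRST {q, s, w}; in <C>->s <F>, the suffix after <F> is empty, so FOLLOW(<F>) ⊇ FOLLOW(<C>) = {q, s, w}. Thus FOLLOW(<F>) = {q, s, w}.
FOLLOW(<N>): in <S>-><N>, the suffix after <N> is empty, so FOLLOW(<N>) ⊇ FOLLOW(<S>) = {$, q}; in <F>-><D> <N> <C>, <N> is followed by <C> with FIRST {epsilon, s}; in <F>-><D> <N> <C>, the suffix after <N> is nullable, so FOLLOW(<N>) ⊇ FOLLOW(<F>) = {q, s, w}. Thus FOLLOW(<N>) = {$, q, s, w}.
FOLLOW(<C>): in <F>-><D> <N> <C>, the suffix after <C> is empty, so FOLLOW(<C>) ⊇ FOLLOW(<F>) = {q, s, w}. Thus FOLLOW(<C>) = {q, s, w}.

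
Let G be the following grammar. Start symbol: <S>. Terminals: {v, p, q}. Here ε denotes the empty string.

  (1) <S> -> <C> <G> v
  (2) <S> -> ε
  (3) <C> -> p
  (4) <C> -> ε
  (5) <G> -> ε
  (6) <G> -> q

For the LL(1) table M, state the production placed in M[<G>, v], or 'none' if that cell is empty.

FIRST(<C>): from <C>->p we get {p}; from <C>->ε we get {ε}. So FIRST(<C>) = {ε, p}.
FIRST(<G>): from <G>->ε we get {ε}; from <G>->q we get {q}. So FIRST(<G>) = {ε, q}.
FIRST(<S>): from <S>-><C> <G> v we get {p, q, v}; from <S>->ε we get {ε}. So FIRST(<S>) = {ε, p, q, v}.
FOLLOW(<S>) includes $ since <S> is the start symbol.
FOLLOW(<G>): in <S>-><C> <G> v, <G> is followed by v with FIRST {v}. Thus FOLLOW(<G>) = {v}.
For <G> -> ε: FIRST(ε) = {ε}, so it goes in M[<G>, t] for t ∈ {}; since ε ∈ FIRST, also for every t ∈ FOLLOW(<G>) = {v}.
For <G> -> q: FIRST(q) = {q}, so it goes in M[<G>, t] for t ∈ {q}.

<G> -> ε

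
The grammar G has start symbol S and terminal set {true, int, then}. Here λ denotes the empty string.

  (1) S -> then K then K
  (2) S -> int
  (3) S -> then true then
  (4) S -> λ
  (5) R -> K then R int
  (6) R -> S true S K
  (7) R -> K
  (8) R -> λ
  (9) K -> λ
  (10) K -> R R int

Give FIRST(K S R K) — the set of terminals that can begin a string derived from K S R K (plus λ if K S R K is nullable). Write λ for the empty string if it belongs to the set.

FIRST(S): from S->then K then K we get {then}; from S->int we get {int}; from S->then true then we get {then}; from S->λ we get {λ}. So FIRST(S) = {λ, int, then}.
FIRST(R): from R->K then R int we get {int, then, true}; from R->S true S K we get {int, then, true}; from R->K we get {λ, int, then, true}; from R->λ we get {λ}. So FIRST(R) = {λ, int, then, true}.
FIRST(K): from K->λ we get {λ}; from K->R R int we get {int, then, true}. So FIRST(K) = {λ, int, then, true}.
FIRST(K S R K): take FIRST of each symbol in turn, carrying on past any symbol whose FIRST contains λ; result {λ, int, then, true}.

{λ, int, then, true}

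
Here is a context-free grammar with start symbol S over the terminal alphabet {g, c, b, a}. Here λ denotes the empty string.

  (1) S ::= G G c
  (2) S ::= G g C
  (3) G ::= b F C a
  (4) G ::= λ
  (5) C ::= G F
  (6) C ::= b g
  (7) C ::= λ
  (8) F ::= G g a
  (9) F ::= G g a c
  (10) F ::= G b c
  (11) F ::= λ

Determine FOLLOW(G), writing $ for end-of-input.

FIRST(G): from G::=b F C a we get {b}; from G::=λ we get {λ}. So FIRST(G) = {λ, b}.
FIRST(S): from S::=G G c we get {b, c}; from S::=G g C we get {b, g}. So FIRST(S) = {b, c, g}.
FIRST(F): from F::=G g a we get {b, g}; from F::=G g a c we get {b, g}; from F::=G b c we get {b}; from F::=λ we get {λ}. So FIRST(F) = {λ, b, g}.
FIRST(C): from C::=G F we get {λ, b, g}; from C::=b g we get {b}; from C::=λ we get {λ}. So FIRST(C) = {λ, b, g}.
FOLLOW(S) includes $ since S is the start symbol.
FOLLOW(S): S appears on no right-hand side. Thus FOLLOW(S) = {$}.
FOLLOW(C): in S::=G g C, the suffix after C is empty, so FOLLOW(C) ⊇ FOLLOW(S) = {$}; in G::=b F C a, C is followed by a with FIRST {a}. Thus FOLLOW(C) = {$, a}.
FOLLOW(G): in S::=G G c (occurrence 1), G is followed by G c with FIRST {b, c}; in S::=G G c (occurrence 2), G is followed by c with FIRST {c}; in S::=G g C, G is followed by g C with FIRST {g}; in C::=G F, G is followed by F with FIRST {λ, b, g}; in C::=G F, the suffix after G is nullable, so FOLLOW(G) ⊇ FOLLOW(C) = {$, a}; in F::=G g a, G is followed by g a with FIRST {g}; in F::=G g a c, G is followed by g a c with FIRST {g}; in F::=G b c, G is followed by b c with FIRST {b}. Thus FOLLOW(G) = {$, a, b, c, g}.
FOLLOW(F): in G::=b F C a, F is followed by C a with FIRST {a, b, g}; in C::=G F, the suffix after F is empty, so FOLLOW(F) ⊇ FOLLOW(C) = {$, a}. Thus FOLLOW(F) = {$, a, b, g}.

{$, a, b, c, g}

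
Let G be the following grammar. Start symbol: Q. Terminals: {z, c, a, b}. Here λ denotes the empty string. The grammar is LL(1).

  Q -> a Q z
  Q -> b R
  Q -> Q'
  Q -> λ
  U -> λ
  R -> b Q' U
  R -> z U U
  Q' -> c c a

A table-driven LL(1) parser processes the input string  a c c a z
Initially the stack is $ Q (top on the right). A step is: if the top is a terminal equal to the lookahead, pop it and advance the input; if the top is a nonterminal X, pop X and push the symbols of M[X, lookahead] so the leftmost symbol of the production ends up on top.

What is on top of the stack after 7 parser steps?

z

step 1: stack=$ Q  input=a c c a z $  — expand Q -> a Q z
step 2: stack=$ z Q a  input=a c c a z $  — match a
step 3: stack=$ z Q  input=c c a z $  — expand Q -> Q'
step 4: stack=$ z Q'  input=c c a z $  — expand Q' -> c c a
step 5: stack=$ z a c c  input=c c a z $  — match c
step 6: stack=$ z a c  input=c a z $  — match c
step 7: stack=$ z a  input=a z $  — match a
Stack after step 7: $ z (top = z).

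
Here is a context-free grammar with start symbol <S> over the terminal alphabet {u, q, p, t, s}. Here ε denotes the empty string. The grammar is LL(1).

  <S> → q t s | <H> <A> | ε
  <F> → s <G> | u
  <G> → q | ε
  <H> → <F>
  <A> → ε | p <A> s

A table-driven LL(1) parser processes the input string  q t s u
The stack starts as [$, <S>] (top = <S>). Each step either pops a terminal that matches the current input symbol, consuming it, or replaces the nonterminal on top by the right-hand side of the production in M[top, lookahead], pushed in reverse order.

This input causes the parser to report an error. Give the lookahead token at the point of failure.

u

step 1: stack=$ <S>  input=q t s u $  — expand <S> → q t s
step 2: stack=$ s t q  input=q t s u $  — match q
step 3: stack=$ s t  input=t s u $  — match t
step 4: stack=$ s  input=s u $  — match s
step 5: stack=$  input=u $  — error: stack empty but input remains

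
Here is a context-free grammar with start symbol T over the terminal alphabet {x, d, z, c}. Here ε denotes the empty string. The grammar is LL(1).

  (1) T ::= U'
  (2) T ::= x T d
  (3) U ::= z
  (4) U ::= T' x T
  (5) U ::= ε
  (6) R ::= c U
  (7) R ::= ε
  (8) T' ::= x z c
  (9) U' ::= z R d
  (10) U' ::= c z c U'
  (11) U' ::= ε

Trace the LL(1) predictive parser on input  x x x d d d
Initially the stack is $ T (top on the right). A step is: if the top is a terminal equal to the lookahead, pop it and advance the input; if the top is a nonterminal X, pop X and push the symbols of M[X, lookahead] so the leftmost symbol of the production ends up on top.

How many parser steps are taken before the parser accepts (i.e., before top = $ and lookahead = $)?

11

step 1: stack=$ T  input=x x x d d d $  — expand T ::= x T d
step 2: stack=$ d T x  input=x x x d d d $  — match x
step 3: stack=$ d T  input=x x d d d $  — expand T ::= x T d
step 4: stack=$ d d T x  input=x x d d d $  — match x
step 5: stack=$ d d T  input=x d d d $  — expand T ::= x T d
step 6: stack=$ d d d T x  input=x d d d $  — match x
step 7: stack=$ d d d T  input=d d d $  — expand T ::= U'
step 8: stack=$ d d d U'  input=d d d $  — expand U' ::= ε
step 9: stack=$ d d d  input=d d d $  — match d
step 10: stack=$ d d  input=d d $  — match d
step 11: stack=$ d  input=d $  — match d
Accept reached after 11 steps.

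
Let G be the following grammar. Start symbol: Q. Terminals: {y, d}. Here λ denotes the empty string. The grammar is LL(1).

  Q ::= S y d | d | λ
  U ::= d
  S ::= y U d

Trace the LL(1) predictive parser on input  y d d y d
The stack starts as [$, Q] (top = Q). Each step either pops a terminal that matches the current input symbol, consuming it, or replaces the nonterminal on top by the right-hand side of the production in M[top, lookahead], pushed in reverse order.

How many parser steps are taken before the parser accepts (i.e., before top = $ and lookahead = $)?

8

step 1: stack=$ Q  input=y d d y d $  — expand Q ::= S y d
step 2: stack=$ d y S  input=y d d y d $  — expand S ::= y U d
step 3: stack=$ d y d U y  input=y d d y d $  — match y
step 4: stack=$ d y d U  input=d d y d $  — expand U ::= d
step 5: stack=$ d y d d  input=d d y d $  — match d
step 6: stack=$ d y d  input=d y d $  — match d
step 7: stack=$ d y  input=y d $  — match y
step 8: stack=$ d  input=d $  — match d
Accept reached after 8 steps.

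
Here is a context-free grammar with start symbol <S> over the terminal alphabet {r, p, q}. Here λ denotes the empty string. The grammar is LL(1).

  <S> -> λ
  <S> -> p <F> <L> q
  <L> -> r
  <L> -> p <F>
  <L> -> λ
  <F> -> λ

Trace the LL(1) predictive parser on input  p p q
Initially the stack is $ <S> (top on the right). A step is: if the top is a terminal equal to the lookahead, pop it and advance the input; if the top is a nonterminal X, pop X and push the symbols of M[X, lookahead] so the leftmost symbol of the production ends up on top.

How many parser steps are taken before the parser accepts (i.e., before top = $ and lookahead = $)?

     Stack          Input    Action
  1  $ <S>          p p q $  expand <S> -> p <F> <L> q
  2  $ q <L> <F> p  p p q $  match p
  3  $ q <L> <F>    p q $    expand <F> -> λ
  4  $ q <L>        p q $    expand <L> -> p <F>
  5  $ q <F> p      p q $    match p
  6  $ q <F>        q $      expand <F> -> λ
  7  $ q            q $      match q
Accept reached after 7 steps.

7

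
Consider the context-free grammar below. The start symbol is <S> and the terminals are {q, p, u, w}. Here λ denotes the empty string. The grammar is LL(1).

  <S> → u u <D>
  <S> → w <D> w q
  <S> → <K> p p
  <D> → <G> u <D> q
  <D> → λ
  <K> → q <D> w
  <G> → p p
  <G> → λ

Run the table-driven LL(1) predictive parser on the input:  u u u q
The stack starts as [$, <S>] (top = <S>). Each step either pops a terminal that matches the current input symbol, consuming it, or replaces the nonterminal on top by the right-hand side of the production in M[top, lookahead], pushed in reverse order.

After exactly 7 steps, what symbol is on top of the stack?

q

step 1: stack=$ <S>  input=u u u q $  — expand <S> → u u <D>
step 2: stack=$ <D> u u  input=u u u q $  — match u
step 3: stack=$ <D> u  input=u u q $  — match u
step 4: stack=$ <D>  input=u q $  — expand <D> → <G> u <D> q
step 5: stack=$ q <D> u <G>  input=u q $  — expand <G> → λ
step 6: stack=$ q <D> u  input=u q $  — match u
step 7: stack=$ q <D>  input=q $  — expand <D> → λ
Stack after step 7: $ q (top = q).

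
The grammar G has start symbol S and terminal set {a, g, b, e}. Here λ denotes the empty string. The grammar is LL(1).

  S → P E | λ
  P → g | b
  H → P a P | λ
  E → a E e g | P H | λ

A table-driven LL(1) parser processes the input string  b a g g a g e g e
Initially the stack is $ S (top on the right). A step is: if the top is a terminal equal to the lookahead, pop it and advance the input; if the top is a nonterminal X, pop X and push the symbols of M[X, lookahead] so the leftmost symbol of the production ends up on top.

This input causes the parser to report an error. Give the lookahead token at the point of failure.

      Stack        Input                Action
   1  $ S          b a g g a g e g e $  expand S → P E
   2  $ E P        b a g g a g e g e $  expand P → b
   3  $ E b        b a g g a g e g e $  match b
   4  $ E          a g g a g e g e $    expand E → a E e g
   5  $ g e E a    a g g a g e g e $    match a
   6  $ g e E      g g a g e g e $      expand E → P H
   7  $ g e H P    g g a g e g e $      expand P → g
   8  $ g e H g    g g a g e g e $      match g
   9  $ g e H      g a g e g e $        expand H → P a P
  10  $ g e P a P  g a g e g e $        expand P → g
  11  $ g e P a g  g a g e g e $        match g
  12  $ g e P a    a g e g e $          match a
  13  $ g e P      g e g e $            expand P → g
  14  $ g e g      g e g e $            match g
  15  $ g e        e g e $              match e
  16  $ g          g e $                match g
  17  $            e $                  error: stack empty but input remains

e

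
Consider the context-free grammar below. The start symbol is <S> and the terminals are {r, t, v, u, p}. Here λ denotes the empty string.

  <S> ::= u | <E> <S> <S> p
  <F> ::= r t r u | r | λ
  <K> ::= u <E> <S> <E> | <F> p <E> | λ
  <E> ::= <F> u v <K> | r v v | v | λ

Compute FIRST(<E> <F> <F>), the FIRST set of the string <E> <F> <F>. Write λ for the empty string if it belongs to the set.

{λ, r, u, v}

FIRST(<F>) = {λ, r}
FIRST(<K>) = {λ, p, r, u}  (via <F> p <E>)
FIRST(<E>) = {λ, r, u, v}  (via <F> u v <K>)
FIRST(<S>) = {r, u, v}  (via <E> <S> <S> p)
FIRST(<E> <F> <F>): take FIRST of each symbol in turn, carrying on past any symbol whose FIRST contains λ; result {λ, r, u, v}.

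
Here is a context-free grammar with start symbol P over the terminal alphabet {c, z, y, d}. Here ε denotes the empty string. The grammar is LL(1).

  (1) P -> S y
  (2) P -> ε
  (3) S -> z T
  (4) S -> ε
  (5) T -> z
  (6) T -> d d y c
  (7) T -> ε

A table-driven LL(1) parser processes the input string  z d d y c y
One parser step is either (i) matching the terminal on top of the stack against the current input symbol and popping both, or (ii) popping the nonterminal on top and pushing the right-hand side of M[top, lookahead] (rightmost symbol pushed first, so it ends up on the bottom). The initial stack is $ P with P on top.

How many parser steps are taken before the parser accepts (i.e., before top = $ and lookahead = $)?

9

     Stack        Input          Action
  1  $ P          z d d y c y $  expand P -> S y
  2  $ y S        z d d y c y $  expand S -> z T
  3  $ y T z      z d d y c y $  match z
  4  $ y T        d d y c y $    expand T -> d d y c
  5  $ y c y d d  d d y c y $    match d
  6  $ y c y d    d y c y $      match d
  7  $ y c y      y c y $        match y
  8  $ y c        c y $          match c
  9  $ y          y $            match y
Accept reached after 9 steps.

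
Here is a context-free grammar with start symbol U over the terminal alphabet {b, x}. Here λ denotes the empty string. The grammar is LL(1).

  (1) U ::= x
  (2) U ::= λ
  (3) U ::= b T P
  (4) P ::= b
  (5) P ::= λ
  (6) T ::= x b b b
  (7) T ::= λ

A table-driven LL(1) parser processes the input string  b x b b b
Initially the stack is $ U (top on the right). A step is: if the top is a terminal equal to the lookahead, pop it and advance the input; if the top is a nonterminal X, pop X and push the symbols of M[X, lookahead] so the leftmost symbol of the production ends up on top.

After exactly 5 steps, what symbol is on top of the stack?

b

step 1: stack=$ U  input=b x b b b $  — expand U ::= b T P
step 2: stack=$ P T b  input=b x b b b $  — match b
step 3: stack=$ P T  input=x b b b $  — expand T ::= x b b b
step 4: stack=$ P b b b x  input=x b b b $  — match x
step 5: stack=$ P b b b  input=b b b $  — match b
Stack after step 5: $ P b b (top = b).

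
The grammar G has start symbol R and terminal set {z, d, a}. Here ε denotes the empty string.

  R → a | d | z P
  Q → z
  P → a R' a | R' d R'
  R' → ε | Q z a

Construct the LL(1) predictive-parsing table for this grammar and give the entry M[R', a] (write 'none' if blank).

FIRST(R): from R→a we get {a}; from R→d we get {d}; from R→z P we get {z}. So FIRST(R) = {a, d, z}.
FIRST(Q): from Q→z we get {z}. So FIRST(Q) = {z}.
FIRST(R'): from R'→ε we get {ε}; from R'→Q z a we get {z}. So FIRST(R') = {ε, z}.
FIRST(P): from P→a R' a we get {a}; from P→R' d R' we get {d, z}. So FIRST(P) = {a, d, z}.
FOLLOW(R) includes $ since R is the start symbol.
FOLLOW(P): in R→z P, the suffix after P is empty, so FOLLOW(P) ⊇ FOLLOW(R) = {$}. Thus FOLLOW(P) = {$}.
FOLLOW(R'): in P→a R' a, R' is followed by a with FIRST {a}; in P→R' d R' (occurrence 1), R' is followed by d R' with FIRST {d}; in P→R' d R' (occurrence 2), the suffix after R' is empty, so FOLLOW(R') ⊇ FOLLOW(P) = {$}. Thus FOLLOW(R') = {$, a, d}.
For R' → ε: FIRST(ε) = {ε}, so it goes in M[R', t] for t ∈ {}; since ε ∈ FIRST, also for every t ∈ FOLLOW(R') = {$, a, d}.
For R' → Q z a: FIRST(Q z a) = {z}, so it goes in M[R', t] for t ∈ {z}.

R' → ε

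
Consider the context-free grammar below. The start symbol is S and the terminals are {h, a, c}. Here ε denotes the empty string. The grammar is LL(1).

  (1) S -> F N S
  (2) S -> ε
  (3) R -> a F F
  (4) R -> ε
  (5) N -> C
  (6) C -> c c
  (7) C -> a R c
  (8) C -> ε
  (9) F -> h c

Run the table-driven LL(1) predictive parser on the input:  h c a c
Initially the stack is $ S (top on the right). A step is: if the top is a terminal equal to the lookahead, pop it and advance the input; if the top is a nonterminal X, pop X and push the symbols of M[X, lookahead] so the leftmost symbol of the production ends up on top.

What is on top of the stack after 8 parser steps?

     Stack      Input      Action
  1  $ S        h c a c $  expand S -> F N S
  2  $ S N F    h c a c $  expand F -> h c
  3  $ S N c h  h c a c $  match h
  4  $ S N c    c a c $    match c
  5  $ S N      a c $      expand N -> C
  6  $ S C      a c $      expand C -> a R c
  7  $ S c R a  a c $      match a
  8  $ S c R    c $        expand R -> ε
Stack after step 8: $ S c (top = c).

c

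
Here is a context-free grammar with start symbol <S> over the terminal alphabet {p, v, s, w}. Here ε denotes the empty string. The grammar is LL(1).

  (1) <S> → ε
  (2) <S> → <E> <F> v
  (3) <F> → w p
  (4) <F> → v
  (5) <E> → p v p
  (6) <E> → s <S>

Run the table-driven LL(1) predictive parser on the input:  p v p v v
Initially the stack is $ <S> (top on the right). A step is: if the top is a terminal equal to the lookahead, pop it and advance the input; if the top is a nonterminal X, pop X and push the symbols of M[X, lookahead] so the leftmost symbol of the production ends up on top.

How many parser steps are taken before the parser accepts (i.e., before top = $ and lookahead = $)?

8

step 1: stack=$ <S>  input=p v p v v $  — expand <S> → <E> <F> v
step 2: stack=$ v <F> <E>  input=p v p v v $  — expand <E> → p v p
step 3: stack=$ v <F> p v p  input=p v p v v $  — match p
step 4: stack=$ v <F> p v  input=v p v v $  — match v
step 5: stack=$ v <F> p  input=p v v $  — match p
step 6: stack=$ v <F>  input=v v $  — expand <F> → v
step 7: stack=$ v v  input=v v $  — match v
step 8: stack=$ v  input=v $  — match v
Accept reached after 8 steps.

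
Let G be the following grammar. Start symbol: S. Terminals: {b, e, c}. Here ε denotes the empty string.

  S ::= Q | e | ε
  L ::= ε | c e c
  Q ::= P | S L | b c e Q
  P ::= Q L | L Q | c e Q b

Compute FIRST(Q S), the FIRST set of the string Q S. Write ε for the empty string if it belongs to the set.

{ε, b, c, e}

FIRST(L): from L::=ε we get {ε}; from L::=c e c we get {c}. So FIRST(L) = {ε, c}.
FIRST(S): from S::=Q we get {ε, b, c, e}; from S::=e we get {e}; from S::=ε we get {ε}. So FIRST(S) = {ε, b, c, e}.
FIRST(Q): from Q::=P we get {ε, b, c, e}; from Q::=S L we get {ε, b, c, e}; from Q::=b c e Q we get {b}. So FIRST(Q) = {ε, b, c, e}.
FIRST(P): from P::=Q L we get {ε, b, c, e}; from P::=L Q we get {ε, b, c, e}; from P::=c e Q b we get {c}. So FIRST(P) = {ε, b, c, e}.
FIRST(Q S): take FIRST of each symbol in turn, carrying on past any symbol whose FIRST contains ε; result {ε, b, c, e}.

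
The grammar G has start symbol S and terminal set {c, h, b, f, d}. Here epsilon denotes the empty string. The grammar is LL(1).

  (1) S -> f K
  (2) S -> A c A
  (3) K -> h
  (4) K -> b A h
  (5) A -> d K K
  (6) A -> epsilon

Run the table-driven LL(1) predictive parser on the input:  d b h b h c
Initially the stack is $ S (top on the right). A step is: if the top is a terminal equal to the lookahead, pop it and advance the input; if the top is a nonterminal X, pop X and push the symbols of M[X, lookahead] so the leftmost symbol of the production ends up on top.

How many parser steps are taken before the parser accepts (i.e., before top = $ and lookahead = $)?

13

step 1: stack=$ S  input=d b h b h c $  — expand S -> A c A
step 2: stack=$ A c A  input=d b h b h c $  — expand A -> d K K
step 3: stack=$ A c K K d  input=d b h b h c $  — match d
step 4: stack=$ A c K K  input=b h b h c $  — expand K -> b A h
step 5: stack=$ A c K h A b  input=b h b h c $  — match b
step 6: stack=$ A c K h A  input=h b h c $  — expand A -> epsilon
step 7: stack=$ A c K h  input=h b h c $  — match h
step 8: stack=$ A c K  input=b h c $  — expand K -> b A h
step 9: stack=$ A c h A b  input=b h c $  — match b
step 10: stack=$ A c h A  input=h c $  — expand A -> epsilon
step 11: stack=$ A c h  input=h c $  — match h
step 12: stack=$ A c  input=c $  — match c
step 13: stack=$ A  input=$  — expand A -> epsilon
Accept reached after 13 steps.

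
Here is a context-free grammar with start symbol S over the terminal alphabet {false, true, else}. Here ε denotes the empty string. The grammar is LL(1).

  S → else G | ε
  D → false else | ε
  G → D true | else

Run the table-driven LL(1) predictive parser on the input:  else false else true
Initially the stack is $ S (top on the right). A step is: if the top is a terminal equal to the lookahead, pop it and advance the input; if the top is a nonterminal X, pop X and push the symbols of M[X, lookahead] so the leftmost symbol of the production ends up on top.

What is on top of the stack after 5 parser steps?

else

     Stack              Input                   Action
  1  $ S                else false else true $  expand S → else G
  2  $ G else           else false else true $  match else
  3  $ G                false else true $       expand G → D true
  4  $ true D           false else true $       expand D → false else
  5  $ true else false  false else true $       match false
Stack after step 5: $ true else (top = else).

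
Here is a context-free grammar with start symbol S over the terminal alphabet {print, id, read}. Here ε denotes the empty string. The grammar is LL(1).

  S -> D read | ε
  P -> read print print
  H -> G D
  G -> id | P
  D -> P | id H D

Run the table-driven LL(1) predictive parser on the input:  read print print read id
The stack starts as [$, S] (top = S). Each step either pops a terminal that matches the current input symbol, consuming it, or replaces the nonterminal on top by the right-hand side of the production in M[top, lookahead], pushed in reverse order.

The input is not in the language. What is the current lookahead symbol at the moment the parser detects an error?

id

step 1: stack=$ S  input=read print print read id $  — expand S -> D read
step 2: stack=$ read D  input=read print print read id $  — expand D -> P
step 3: stack=$ read P  input=read print print read id $  — expand P -> read print print
step 4: stack=$ read print print read  input=read print print read id $  — match read
step 5: stack=$ read print print  input=print print read id $  — match print
step 6: stack=$ read print  input=print read id $  — match print
step 7: stack=$ read  input=read id $  — match read
step 8: stack=$  input=id $  — error: stack empty but input remains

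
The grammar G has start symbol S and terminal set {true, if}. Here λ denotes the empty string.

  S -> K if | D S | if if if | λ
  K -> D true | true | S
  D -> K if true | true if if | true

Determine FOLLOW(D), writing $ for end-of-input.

{$, if, true}

FIRST(S) = {λ, if, true}  (via K if, D S)
FIRST(K) = {λ, if, true}  (via D true, S)
FIRST(D) = {if, true}  (via K if true)
FOLLOW(S) includes $ since S is the start symbol.
FOLLOW(K): in S->K if, K is followed by if with FIRST {if}; in D->K if true, K is followed by if true with FIRST {if}. Thus FOLLOW(K) = {if}.
FOLLOW(S): in S->D S, the suffix after S is empty (adds nothing new); in K->S, the suffix after S is empty, so FOLLOW(S) ⊇ FOLLOW(K) = {if}. Thus FOLLOW(S) = {$, if}.
FOLLOW(D): in S->D S, D is followed by S with FIRST {λ, if, true}; in S->D S, the suffix after D is nullable, so FOLLOW(D) ⊇ FOLLOW(S) = {$, if}; in K->D true, D is followed by true with FIRST {true}. Thus FOLLOW(D) = {$, if, true}.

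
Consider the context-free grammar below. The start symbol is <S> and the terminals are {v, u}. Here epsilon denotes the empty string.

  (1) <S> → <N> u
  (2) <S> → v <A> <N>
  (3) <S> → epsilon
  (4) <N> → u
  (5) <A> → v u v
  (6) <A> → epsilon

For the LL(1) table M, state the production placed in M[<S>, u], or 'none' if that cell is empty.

<S> → <N> u

FIRST(<N>) = {u}
FIRST(<A>) = {epsilon, v}
FIRST(<S>) = {epsilon, u, v}  (via <N> u)
FOLLOW(<S>) includes $ since <S> is the start symbol.
FOLLOW(<S>): <S> appears on no right-hand side. Thus FOLLOW(<S>) = {$}.
For <S> → <N> u: FIRST(<N> u) = {u}, so it goes in M[<S>, t] for t ∈ {u}.
For <S> → v <A> <N>: FIRST(v <A> <N>) = {v}, so it goes in M[<S>, t] for t ∈ {v}.
For <S> → epsilon: FIRST(epsilon) = {epsilon}, so it goes in M[<S>, t] for t ∈ {}; since epsilon ∈ FIRST, also for every t ∈ FOLLOW(<S>) = {$}.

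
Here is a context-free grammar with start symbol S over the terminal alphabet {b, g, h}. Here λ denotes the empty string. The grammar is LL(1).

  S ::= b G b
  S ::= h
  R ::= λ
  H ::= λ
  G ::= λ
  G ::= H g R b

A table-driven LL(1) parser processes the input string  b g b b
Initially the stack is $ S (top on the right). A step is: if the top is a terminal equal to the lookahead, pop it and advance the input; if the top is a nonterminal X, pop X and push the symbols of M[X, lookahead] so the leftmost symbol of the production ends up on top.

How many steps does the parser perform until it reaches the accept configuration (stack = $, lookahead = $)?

     Stack        Input      Action
  1  $ S          b g b b $  expand S ::= b G b
  2  $ b G b      b g b b $  match b
  3  $ b G        g b b $    expand G ::= H g R b
  4  $ b b R g H  g b b $    expand H ::= λ
  5  $ b b R g    g b b $    match g
  6  $ b b R      b b $      expand R ::= λ
  7  $ b b        b b $      match b
  8  $ b          b $        match b
Accept reached after 8 steps.

8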